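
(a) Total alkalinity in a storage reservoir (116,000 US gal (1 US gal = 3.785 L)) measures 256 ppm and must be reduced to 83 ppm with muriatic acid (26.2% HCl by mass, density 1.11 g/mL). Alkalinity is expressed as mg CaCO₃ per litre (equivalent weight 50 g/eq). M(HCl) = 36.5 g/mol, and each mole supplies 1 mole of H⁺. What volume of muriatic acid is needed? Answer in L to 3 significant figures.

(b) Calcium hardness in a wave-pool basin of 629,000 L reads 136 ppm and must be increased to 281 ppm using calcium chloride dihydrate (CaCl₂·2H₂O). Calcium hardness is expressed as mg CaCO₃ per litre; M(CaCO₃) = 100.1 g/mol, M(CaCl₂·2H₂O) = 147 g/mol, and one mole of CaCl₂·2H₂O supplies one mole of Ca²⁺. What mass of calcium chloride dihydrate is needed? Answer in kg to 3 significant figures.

(a) 191 L; (b) 134 kg

(a) Volume: 116,000 US gal × 3.785 L/gal = 439,060 L.
(a) Alkalinity to neutralize: (256 − 83) = 173 mg/L as CaCO₃ × 439,060 L = 75,960 g as CaCO₃.
(a) Equivalents of H⁺ required: 75,960 ÷ 50 g/eq = 1519 eq = 1519 mol HCl.
(a) Mass of HCl: 1519 × 36.5 = 55,450 g.
(a) Mass of 26.2% solution: 55,450 / 0.262 = 211,600 g.
(a) Volume: 211,600 g ÷ 1.11 g/mL = 190,700 mL.

(b) Hardness to add: (281 − 136) = 145 mg/L as CaCO₃ × 629,000 L = 91,200 g as CaCO₃.
(b) Moles of Ca²⁺ (1 mol Ca²⁺ ≡ 1 mol CaCO₃): 91,200 / 100.1 g/mol = 911.1 mol.
(b) Mass of CaCl₂·2H₂O: 911.1 × 147 = 133,900 g.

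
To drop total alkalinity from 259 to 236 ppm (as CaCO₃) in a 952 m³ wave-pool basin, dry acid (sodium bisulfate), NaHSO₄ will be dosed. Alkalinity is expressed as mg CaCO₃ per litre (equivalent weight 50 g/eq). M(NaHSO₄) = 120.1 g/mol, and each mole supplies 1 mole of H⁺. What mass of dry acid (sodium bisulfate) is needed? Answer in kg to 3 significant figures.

Volume: 952 m³ = 952,000 L.
Alkalinity to neutralize: (259 − 236) = 23 mg/L as CaCO₃ × 952,000 L = 21,900 g as CaCO₃.
Equivalents of H⁺ required: 21,900 ÷ 50 g/eq = 437.9 eq = 437.9 mol NaHSO₄.
Mass of NaHSO₄: 437.9 × 120.1 = 52,590 g.

52.6 kg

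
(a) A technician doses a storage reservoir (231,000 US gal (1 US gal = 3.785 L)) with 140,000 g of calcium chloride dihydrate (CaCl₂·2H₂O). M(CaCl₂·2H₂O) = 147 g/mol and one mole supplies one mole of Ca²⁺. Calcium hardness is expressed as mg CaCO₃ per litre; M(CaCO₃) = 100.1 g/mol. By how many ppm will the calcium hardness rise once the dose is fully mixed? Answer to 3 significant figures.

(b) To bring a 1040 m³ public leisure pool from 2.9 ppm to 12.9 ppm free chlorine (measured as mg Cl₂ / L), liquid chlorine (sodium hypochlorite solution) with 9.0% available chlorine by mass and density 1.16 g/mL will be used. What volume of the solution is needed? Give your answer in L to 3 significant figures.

(a) 109 ppm; (b) 99.6 L

(a) Volume: 231,000 US gal × 3.785 L/gal = 874,335 L.
(a) Moles of Ca²⁺: 140,000 g ÷ 147 g/mol = 952.4 mol.
(a) As CaCO₃: 952.4 mol × 100.1 g/mol = 95,330 g.
(a) Rise: 95,330 g / 874,335 L × 1000 = 109 mg/L.

(b) Volume: 1040 m³ = 1,040,000 L.
(b) Chlorine deficit: 12.9 − 2.9 = 10 ppm = 10 mg/L as Cl₂.
(b) Cl₂ equivalent needed: 10 mg/L × 1,040,000 L = 10,400,000 mg = 10,400 g.
(b) Product at 9.0% available chlorine: 10,400 / 0.09 = 115,600 g.
(b) Volume at density 1.16 g/mL: 115,600 g ÷ 1.16 g/mL = 99,620 mL.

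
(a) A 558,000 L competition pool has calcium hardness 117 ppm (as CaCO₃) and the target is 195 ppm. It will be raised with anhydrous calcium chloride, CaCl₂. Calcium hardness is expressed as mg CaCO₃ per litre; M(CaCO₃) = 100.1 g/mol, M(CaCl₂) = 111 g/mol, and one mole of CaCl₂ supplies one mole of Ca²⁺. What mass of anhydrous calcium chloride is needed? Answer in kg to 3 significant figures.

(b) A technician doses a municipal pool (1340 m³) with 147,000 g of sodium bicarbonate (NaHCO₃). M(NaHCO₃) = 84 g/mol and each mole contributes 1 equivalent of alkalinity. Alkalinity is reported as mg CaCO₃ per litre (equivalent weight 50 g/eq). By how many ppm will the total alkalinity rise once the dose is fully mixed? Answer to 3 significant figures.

(a) 48.3 kg; (b) 65.3 ppm

(a) Hardness to add: (195 − 117) = 78 mg/L as CaCO₃ × 558,000 L = 43,520 g as CaCO₃.
(a) Moles of Ca²⁺ (1 mol Ca²⁺ ≡ 1 mol CaCO₃): 43,520 / 100.1 g/mol = 434.8 mol.
(a) Mass of CaCl₂: 434.8 × 111 = 48,260 g.

(b) Volume: 1340 m³ = 1,340,000 L.
(b) Moles of NaHCO₃: 147,000 g ÷ 84 g/mol = 1750 mol → 1750 eq of alkalinity.
(b) As CaCO₃: 1750 eq × 50 g/eq = 87,500 g.
(b) Rise: 87,500 g / 1,340,000 L × 1000 = 65.3 mg/L.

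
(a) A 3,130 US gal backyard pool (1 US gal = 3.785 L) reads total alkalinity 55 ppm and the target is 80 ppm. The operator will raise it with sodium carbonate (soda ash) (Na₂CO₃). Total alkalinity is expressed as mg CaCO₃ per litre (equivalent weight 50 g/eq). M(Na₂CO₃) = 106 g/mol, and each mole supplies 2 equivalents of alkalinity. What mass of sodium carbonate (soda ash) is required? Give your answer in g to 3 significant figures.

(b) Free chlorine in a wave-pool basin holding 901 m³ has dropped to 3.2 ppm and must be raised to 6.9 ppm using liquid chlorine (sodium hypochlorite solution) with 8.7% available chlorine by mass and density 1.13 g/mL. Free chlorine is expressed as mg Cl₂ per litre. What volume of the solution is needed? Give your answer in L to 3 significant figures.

(a) 314 g; (b) 33.9 L

(a) Volume: 3,130 US gal × 3.785 L/gal = 11,847 L.
(a) Alkalinity to add: (80 − 55) = 25 mg/L as CaCO₃ × 11,847 L = 296.2 g as CaCO₃.
(a) Equivalents: 296.2 g ÷ 50 g/eq = 5.924 eq.
(a) Each mole of Na₂CO₃ supplies 2 eq, so 5.924 / 2 = 2.962 mol.
(a) Mass: 2.962 mol × 106 g/mol = 313.9 g.

(b) Volume: 901 m³ = 901,000 L.
(b) Chlorine deficit: 6.9 − 3.2 = 3.7 ppm = 3.7 mg/L as Cl₂.
(b) Cl₂ equivalent needed: 3.7 mg/L × 901,000 L = 3,334,000 mg = 3334 g.
(b) Product at 8.7% available chlorine: 3334 / 0.087 = 38,320 g.
(b) Volume at density 1.13 g/mL: 38,320 g ÷ 1.13 g/mL = 33,910 mL.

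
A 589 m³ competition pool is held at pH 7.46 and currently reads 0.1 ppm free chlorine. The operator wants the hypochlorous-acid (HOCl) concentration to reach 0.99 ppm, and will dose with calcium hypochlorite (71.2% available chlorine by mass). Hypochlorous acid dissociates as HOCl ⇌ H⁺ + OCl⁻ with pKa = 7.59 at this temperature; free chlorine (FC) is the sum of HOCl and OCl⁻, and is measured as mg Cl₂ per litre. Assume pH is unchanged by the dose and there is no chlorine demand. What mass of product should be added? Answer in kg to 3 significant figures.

Volume: 589 m³ = 589,000 L.
[OCl⁻]/[HOCl] = 10^(pH − pKa) = 10^(7.46 − 7.59) = 0.7413; fraction as HOCl = 1/(1 + 0.7413) = 0.5743.
Free chlorine required for 0.99 ppm HOCl: 0.99 / 0.5743 = 1.724 ppm.
FC to add: 1.724 − 0.1 = 1.624 mg/L as Cl₂.
Cl₂ equivalent: 1.624 mg/L × 589,000 L = 956.5 g.
Product at 71.2% available Cl: 956.5 / 0.712 = 1343 g.

1.34 kg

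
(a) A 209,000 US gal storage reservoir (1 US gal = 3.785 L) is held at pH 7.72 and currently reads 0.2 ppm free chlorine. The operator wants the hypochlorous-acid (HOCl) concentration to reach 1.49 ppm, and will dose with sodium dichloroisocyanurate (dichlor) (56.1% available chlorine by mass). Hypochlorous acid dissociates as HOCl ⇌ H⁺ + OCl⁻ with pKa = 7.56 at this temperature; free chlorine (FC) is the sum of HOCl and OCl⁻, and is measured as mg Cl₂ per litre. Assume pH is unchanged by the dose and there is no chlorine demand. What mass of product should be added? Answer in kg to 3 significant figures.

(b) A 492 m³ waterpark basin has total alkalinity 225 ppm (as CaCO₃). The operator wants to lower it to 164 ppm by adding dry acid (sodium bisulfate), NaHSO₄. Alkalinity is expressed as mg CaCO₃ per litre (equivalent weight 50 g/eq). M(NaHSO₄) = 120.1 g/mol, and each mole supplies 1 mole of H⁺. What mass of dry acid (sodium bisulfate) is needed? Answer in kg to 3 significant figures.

(a) Volume: 209,000 US gal × 3.785 L/gal = 791,065 L.
(a) [OCl⁻]/[HOCl] = 10^(pH − pKa) = 10^(7.72 − 7.56) = 1.445; fraction as HOCl = 1/(1 + 1.445) = 0.4089.
(a) Free chlorine required for 1.49 ppm HOCl: 1.49 / 0.4089 = 3.644 ppm.
(a) FC to add: 3.644 − 0.2 = 3.444 mg/L as Cl₂.
(a) Cl₂ equivalent: 3.444 mg/L × 791,065 L = 2724 g.
(a) Product at 56.1% available Cl: 2724 / 0.561 = 4856 g.

(b) Volume: 492 m³ = 492,000 L.
(b) Alkalinity to neutralize: (225 − 164) = 61 mg/L as CaCO₃ × 492,000 L = 30,010 g as CaCO₃.
(b) Equivalents of H⁺ required: 30,010 ÷ 50 g/eq = 600.2 eq = 600.2 mol NaHSO₄.
(b) Mass of NaHSO₄: 600.2 × 120.1 = 72,090 g.

(a) 4.86 kg; (b) 72.1 kg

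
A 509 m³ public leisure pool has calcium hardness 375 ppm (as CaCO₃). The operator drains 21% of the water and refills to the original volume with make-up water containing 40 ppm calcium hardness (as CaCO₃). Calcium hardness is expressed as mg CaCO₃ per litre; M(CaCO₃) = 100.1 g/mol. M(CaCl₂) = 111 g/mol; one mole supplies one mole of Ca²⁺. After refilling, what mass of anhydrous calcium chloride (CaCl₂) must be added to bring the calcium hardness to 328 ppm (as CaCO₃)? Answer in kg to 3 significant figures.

13.2 kg

Volume: 509 m³ = 509,000 L.
After draining 21% and refilling: 375 × 0.79 + 40 × 0.21 = 304.65 ppm.
Deficit to target: 328 − 304.65 = 23.35 mg/L.
As CaCO₃: 23.35 mg/L × 509,000 L = 11,890 g; ÷ 100.1 = 118.7 mol Ca²⁺.
Mass: 118.7 × 111 = 13,180 g.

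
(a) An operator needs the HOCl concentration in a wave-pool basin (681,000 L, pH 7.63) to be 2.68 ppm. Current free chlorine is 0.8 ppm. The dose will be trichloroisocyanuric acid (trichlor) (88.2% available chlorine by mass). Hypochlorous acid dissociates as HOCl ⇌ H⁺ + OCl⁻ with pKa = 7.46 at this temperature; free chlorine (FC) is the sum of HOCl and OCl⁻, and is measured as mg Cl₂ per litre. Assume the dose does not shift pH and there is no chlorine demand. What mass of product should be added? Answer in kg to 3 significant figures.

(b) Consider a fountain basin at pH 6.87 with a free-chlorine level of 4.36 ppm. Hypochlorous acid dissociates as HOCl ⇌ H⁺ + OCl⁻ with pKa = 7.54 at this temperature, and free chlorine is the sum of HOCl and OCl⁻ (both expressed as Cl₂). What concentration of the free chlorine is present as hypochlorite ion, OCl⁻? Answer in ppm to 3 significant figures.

(a) 4.51 kg; (b) 0.768 ppm

(a) [OCl⁻]/[HOCl] = 10^(pH − pKa) = 10^(7.63 − 7.46) = 1.479; fraction as HOCl = 1/(1 + 1.479) = 0.4034.
(a) Free chlorine required for 2.68 ppm HOCl: 2.68 / 0.4034 = 6.644 ppm.
(a) FC to add: 6.644 − 0.8 = 5.844 mg/L as Cl₂.
(a) Cl₂ equivalent: 5.844 mg/L × 681,000 L = 3980 g.
(a) Product at 88.2% available Cl: 3980 / 0.882 = 4512 g.

(b) [OCl⁻]/[HOCl] = 10^(pH − pKa) = 10^(6.87 − 7.54) = 10^-0.67 = 0.2138.
(b) Fraction as HOCl = 1 / (1 + 0.2138) = 0.8239.
(b) OCl⁻ = (1 − 0.8239) × 4.36 ppm = 0.768 ppm.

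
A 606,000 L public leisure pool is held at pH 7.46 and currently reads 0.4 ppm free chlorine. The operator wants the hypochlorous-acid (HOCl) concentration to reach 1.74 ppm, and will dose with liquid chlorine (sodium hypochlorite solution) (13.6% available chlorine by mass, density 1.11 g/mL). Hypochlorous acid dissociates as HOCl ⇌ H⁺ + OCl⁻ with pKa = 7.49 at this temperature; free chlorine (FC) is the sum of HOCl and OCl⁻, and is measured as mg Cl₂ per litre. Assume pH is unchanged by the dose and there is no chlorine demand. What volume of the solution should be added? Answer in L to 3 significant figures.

11.9 L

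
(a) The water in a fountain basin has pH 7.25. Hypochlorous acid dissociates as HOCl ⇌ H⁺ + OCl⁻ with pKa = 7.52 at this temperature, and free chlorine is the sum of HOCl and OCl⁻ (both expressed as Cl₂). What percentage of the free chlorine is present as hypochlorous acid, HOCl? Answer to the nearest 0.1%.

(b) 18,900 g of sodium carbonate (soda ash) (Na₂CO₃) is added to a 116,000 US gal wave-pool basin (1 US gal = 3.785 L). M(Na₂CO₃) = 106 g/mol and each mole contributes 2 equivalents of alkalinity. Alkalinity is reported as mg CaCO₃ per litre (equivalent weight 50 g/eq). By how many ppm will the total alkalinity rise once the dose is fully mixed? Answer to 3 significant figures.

(a) 65.1%; (b) 40.6 ppm

(a) [OCl⁻]/[HOCl] = 10^(pH − pKa) = 10^(7.25 − 7.52) = 10^-0.27 = 0.537.
(a) Fraction as HOCl = 1 / (1 + 0.537) = 0.6506.

(b) Volume: 116,000 US gal × 3.785 L/gal = 439,060 L.
(b) Moles of Na₂CO₃: 18,900 g ÷ 106 g/mol = 178.3 mol → 356.6 eq of alkalinity.
(b) As CaCO₃: 356.6 eq × 50 g/eq = 17,830 g.
(b) Rise: 17,830 g / 439,060 L × 1000 = 40.61 mg/L.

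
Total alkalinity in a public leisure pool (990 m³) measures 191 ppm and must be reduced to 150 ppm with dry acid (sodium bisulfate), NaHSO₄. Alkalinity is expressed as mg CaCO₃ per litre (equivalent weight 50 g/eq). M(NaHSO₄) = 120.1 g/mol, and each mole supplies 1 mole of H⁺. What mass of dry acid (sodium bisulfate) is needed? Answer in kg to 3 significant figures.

97.5 kg

Volume: 990 m³ = 990,000 L.
Alkalinity to neutralize: (191 − 150) = 41 mg/L as CaCO₃ × 990,000 L = 40,590 g as CaCO₃.
Equivalents of H⁺ required: 40,590 ÷ 50 g/eq = 811.8 eq = 811.8 mol NaHSO₄.
Mass of NaHSO₄: 811.8 × 120.1 = 97,500 g.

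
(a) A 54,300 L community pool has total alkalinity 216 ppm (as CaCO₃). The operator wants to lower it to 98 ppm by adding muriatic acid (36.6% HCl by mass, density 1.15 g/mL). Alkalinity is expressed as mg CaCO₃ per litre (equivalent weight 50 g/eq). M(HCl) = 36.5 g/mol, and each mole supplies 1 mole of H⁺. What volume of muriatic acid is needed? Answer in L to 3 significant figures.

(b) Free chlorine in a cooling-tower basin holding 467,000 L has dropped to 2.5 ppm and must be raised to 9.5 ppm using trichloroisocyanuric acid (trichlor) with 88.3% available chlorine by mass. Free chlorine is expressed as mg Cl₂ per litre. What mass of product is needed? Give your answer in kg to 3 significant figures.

(a) 11.1 L; (b) 3.70 kg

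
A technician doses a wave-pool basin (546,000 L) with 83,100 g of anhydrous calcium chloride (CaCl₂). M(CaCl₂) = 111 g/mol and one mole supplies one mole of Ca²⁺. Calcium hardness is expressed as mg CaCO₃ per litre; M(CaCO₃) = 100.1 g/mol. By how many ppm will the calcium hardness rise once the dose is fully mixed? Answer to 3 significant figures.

Moles of Ca²⁺: 83,100 g ÷ 111 g/mol = 748.6 mol.
As CaCO₃: 748.6 mol × 100.1 g/mol = 74,940 g.
Rise: 74,940 g / 546,000 L × 1000 = 137.3 mg/L.

137 ppm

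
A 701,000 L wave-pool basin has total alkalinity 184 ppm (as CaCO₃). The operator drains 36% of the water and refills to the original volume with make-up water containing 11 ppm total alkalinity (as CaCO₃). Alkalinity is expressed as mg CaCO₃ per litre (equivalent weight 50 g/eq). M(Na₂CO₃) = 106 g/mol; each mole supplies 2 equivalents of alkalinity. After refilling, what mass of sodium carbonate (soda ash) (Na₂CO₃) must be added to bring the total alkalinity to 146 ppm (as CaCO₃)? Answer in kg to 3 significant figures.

18.0 kg

After draining 36% and refilling: 184 × 0.64 + 11 × 0.36 = 121.72 ppm.
Deficit to target: 146 − 121.72 = 24.28 mg/L.
As CaCO₃: 24.28 mg/L × 701,000 L = 17,020 g; ÷ 50 g/eq ÷ 2 = 170.2 mol Na₂CO₃.
Mass: 170.2 × 106 = 18,040 g.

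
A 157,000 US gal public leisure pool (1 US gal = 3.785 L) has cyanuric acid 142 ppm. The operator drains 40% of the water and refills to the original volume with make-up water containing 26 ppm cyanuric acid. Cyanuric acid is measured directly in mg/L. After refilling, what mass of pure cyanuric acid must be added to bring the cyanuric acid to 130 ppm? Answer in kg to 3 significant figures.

20.4 kg

Volume: 157,000 US gal × 3.785 L/gal = 594,245 L.
After draining 40% and refilling: 142 × 0.60 + 26 × 0.40 = 95.6 ppm.
Deficit to target: 130 − 95.6 = 34.4 mg/L.
Mass: 34.4 mg/L × 594,245 L = 20,440 g cyanuric acid.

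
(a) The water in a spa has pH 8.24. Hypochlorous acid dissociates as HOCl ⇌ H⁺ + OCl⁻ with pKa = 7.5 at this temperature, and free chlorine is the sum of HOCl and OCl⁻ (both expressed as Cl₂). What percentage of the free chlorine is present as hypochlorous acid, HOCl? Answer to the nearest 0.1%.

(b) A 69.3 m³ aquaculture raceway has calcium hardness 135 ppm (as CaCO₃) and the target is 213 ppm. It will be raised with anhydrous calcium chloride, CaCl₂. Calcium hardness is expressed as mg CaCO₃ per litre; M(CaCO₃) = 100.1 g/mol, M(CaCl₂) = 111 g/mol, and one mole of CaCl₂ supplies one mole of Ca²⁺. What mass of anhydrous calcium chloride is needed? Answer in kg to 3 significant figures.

(a) 15.4%; (b) 5.99 kg

(a) [OCl⁻]/[HOCl] = 10^(pH − pKa) = 10^(8.24 − 7.5) = 10^0.74 = 5.495.
(a) Fraction as HOCl = 1 / (1 + 5.495) = 0.154.

(b) Volume: 69.3 m³ = 69,300 L.
(b) Hardness to add: (213 − 135) = 78 mg/L as CaCO₃ × 69,300 L = 5405 g as CaCO₃.
(b) Moles of Ca²⁺ (1 mol Ca²⁺ ≡ 1 mol CaCO₃): 5405 / 100.1 g/mol = 54 mol.
(b) Mass of CaCl₂: 54 × 111 = 5994 g.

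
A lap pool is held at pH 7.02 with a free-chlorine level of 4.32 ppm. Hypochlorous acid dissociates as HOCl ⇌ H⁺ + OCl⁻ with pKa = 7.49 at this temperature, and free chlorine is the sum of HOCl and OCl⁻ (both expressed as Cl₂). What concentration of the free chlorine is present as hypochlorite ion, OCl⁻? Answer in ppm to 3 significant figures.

[OCl⁻]/[HOCl] = 10^(pH − pKa) = 10^(7.02 − 7.49) = 10^-0.47 = 0.3388.
Fraction as HOCl = 1 / (1 + 0.3388) = 0.7469.
OCl⁻ = (1 − 0.7469) × 4.32 ppm = 1.093 ppm.

1.09 ppm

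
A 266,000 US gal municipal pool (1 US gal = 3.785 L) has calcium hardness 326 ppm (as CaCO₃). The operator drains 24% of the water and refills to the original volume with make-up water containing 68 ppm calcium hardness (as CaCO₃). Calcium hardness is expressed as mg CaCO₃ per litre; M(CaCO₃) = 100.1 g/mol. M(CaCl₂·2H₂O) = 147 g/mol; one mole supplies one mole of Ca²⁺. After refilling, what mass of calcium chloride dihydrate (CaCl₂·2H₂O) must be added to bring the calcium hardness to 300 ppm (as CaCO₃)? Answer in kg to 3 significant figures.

Volume: 266,000 US gal × 3.785 L/gal = 1,006,810 L.
After draining 24% and refilling: 326 × 0.76 + 68 × 0.24 = 264.08 ppm.
Deficit to target: 300 − 264.08 = 35.92 mg/L.
As CaCO₃: 35.92 mg/L × 1,006,810 L = 36,160 g; ÷ 100.1 = 361.3 mol Ca²⁺.
Mass: 361.3 × 147 = 53,110 g.

53.1 kg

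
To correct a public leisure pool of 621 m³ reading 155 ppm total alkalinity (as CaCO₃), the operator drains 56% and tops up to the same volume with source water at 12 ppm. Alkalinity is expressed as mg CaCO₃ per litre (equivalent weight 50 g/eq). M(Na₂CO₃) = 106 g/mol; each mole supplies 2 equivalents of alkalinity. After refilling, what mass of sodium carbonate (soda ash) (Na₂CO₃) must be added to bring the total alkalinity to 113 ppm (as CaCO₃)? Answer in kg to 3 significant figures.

25.1 kg

Volume: 621 m³ = 621,000 L.
After draining 56% and refilling: 155 × 0.44 + 12 × 0.56 = 74.92 ppm.
Deficit to target: 113 − 74.92 = 38.08 mg/L.
As CaCO₃: 38.08 mg/L × 621,000 L = 23,650 g; ÷ 50 g/eq ÷ 2 = 236.5 mol Na₂CO₃.
Mass: 236.5 × 106 = 25,070 g.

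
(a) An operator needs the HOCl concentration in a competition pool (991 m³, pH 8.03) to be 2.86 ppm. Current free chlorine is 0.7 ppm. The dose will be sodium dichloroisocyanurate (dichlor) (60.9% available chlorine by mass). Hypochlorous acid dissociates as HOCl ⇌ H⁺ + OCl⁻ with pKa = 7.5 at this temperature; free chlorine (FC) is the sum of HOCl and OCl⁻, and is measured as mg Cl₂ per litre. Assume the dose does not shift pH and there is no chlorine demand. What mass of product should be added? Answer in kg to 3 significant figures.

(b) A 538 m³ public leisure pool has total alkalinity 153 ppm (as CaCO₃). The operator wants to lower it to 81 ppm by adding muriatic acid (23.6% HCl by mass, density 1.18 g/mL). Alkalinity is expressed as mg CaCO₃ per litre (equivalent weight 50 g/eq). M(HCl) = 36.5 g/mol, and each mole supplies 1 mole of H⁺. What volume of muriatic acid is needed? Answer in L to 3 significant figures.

(a) 19.3 kg; (b) 102 L

(a) Volume: 991 m³ = 991,000 L.
(a) [OCl⁻]/[HOCl] = 10^(pH − pKa) = 10^(8.03 − 7.5) = 3.388; fraction as HOCl = 1/(1 + 3.388) = 0.2279.
(a) Free chlorine required for 2.86 ppm HOCl: 2.86 / 0.2279 = 12.55 ppm.
(a) FC to add: 12.55 − 0.7 = 11.85 mg/L as Cl₂.
(a) Cl₂ equivalent: 11.85 mg/L × 991,000 L = 11,740 g.
(a) Product at 60.9% available Cl: 11,740 / 0.609 = 19,280 g.

(b) Volume: 538 m³ = 538,000 L.
(b) Alkalinity to neutralize: (153 − 81) = 72 mg/L as CaCO₃ × 538,000 L = 38,740 g as CaCO₃.
(b) Equivalents of H⁺ required: 38,740 ÷ 50 g/eq = 774.7 eq = 774.7 mol HCl.
(b) Mass of HCl: 774.7 × 36.5 = 28,280 g.
(b) Mass of 23.6% solution: 28,280 / 0.236 = 119,800 g.
(b) Volume: 119,800 g ÷ 1.18 g/mL = 101,500 mL.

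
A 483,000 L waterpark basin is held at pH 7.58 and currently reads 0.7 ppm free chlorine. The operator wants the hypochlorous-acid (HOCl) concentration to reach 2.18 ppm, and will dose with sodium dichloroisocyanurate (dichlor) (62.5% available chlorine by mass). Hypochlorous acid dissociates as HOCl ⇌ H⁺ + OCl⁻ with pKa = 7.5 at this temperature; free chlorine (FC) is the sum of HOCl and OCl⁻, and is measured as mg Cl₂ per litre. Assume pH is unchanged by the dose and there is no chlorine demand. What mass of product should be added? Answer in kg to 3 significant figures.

[OCl⁻]/[HOCl] = 10^(pH − pKa) = 10^(7.58 − 7.5) = 1.202; fraction as HOCl = 1/(1 + 1.202) = 0.4541.
Free chlorine required for 2.18 ppm HOCl: 2.18 / 0.4541 = 4.801 ppm.
FC to add: 4.801 − 0.7 = 4.101 mg/L as Cl₂.
Cl₂ equivalent: 4.101 mg/L × 483,000 L = 1981 g.
Product at 62.5% available Cl: 1981 / 0.625 = 3169 g.

3.17 kg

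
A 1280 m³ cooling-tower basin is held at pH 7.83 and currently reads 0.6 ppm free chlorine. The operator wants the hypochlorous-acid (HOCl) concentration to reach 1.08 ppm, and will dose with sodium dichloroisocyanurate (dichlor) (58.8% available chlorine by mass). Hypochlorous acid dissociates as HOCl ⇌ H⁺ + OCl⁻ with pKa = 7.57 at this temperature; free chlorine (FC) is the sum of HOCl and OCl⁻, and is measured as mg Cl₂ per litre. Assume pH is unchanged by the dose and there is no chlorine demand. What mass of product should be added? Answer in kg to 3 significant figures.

Volume: 1280 m³ = 1,280,000 L.
[OCl⁻]/[HOCl] = 10^(pH − pKa) = 10^(7.83 − 7.57) = 1.82; fraction as HOCl = 1/(1 + 1.82) = 0.3546.
Free chlorine required for 1.08 ppm HOCl: 1.08 / 0.3546 = 3.045 ppm.
FC to add: 3.045 − 0.6 = 2.445 mg/L as Cl₂.
Cl₂ equivalent: 2.445 mg/L × 1,280,000 L = 3130 g.
Product at 58.8% available Cl: 3130 / 0.588 = 5323 g.

5.32 kg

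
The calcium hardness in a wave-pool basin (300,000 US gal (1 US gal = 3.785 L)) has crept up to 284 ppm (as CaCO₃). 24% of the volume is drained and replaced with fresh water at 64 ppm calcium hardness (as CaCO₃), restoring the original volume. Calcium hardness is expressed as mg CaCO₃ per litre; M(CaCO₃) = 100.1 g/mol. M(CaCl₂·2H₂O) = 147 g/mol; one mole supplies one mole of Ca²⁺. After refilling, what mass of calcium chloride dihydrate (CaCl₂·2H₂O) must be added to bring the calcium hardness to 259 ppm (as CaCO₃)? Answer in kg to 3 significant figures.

46.4 kg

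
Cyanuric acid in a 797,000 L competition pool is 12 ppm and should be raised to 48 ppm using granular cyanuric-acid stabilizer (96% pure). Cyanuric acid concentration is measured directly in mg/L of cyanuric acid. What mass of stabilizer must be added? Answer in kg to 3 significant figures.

29.9 kg

CYA to add: (48 − 12) = 36 mg/L × 797,000 L = 28,690 g cyanuric acid.
At 96% purity: 28,690 / 0.96 = 29,890 g product.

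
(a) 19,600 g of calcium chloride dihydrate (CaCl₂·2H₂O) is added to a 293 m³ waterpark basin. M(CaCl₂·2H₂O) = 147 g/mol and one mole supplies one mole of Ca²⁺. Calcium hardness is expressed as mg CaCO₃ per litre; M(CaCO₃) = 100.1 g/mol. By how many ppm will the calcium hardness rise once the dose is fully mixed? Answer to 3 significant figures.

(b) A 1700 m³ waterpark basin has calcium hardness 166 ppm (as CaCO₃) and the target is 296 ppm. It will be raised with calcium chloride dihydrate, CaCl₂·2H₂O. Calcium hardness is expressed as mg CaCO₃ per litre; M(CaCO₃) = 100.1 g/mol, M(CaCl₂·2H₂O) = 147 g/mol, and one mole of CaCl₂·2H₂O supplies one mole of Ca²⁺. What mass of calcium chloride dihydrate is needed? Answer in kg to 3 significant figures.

(a) Volume: 293 m³ = 293,000 L.
(a) Moles of Ca²⁺: 19,600 g ÷ 147 g/mol = 133.3 mol.
(a) As CaCO₃: 133.3 mol × 100.1 g/mol = 13,350 g.
(a) Rise: 13,350 g / 293,000 L × 1000 = 45.55 mg/L.

(b) Volume: 1700 m³ = 1,700,000 L.
(b) Hardness to add: (296 − 166) = 130 mg/L as CaCO₃ × 1,700,000 L = 221,000 g as CaCO₃.
(b) Moles of Ca²⁺ (1 mol Ca²⁺ ≡ 1 mol CaCO₃): 221,000 / 100.1 g/mol = 2208 mol.
(b) Mass of CaCl₂·2H₂O: 2208 × 147 = 324,500 g.

(a) 45.6 ppm; (b) 325 kg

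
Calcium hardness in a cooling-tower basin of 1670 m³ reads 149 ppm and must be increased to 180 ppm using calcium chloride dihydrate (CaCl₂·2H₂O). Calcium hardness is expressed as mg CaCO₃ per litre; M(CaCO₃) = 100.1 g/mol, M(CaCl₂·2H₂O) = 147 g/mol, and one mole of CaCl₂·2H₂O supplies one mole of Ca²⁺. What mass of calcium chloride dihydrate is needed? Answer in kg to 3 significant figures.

Volume: 1670 m³ = 1,670,000 L.
Hardness to add: (180 − 149) = 31 mg/L as CaCO₃ × 1,670,000 L = 51,770 g as CaCO₃.
Moles of Ca²⁺ (1 mol Ca²⁺ ≡ 1 mol CaCO₃): 51,770 / 100.1 g/mol = 517.2 mol.
Mass of CaCl₂·2H₂O: 517.2 × 147 = 76,030 g.

76.0 kg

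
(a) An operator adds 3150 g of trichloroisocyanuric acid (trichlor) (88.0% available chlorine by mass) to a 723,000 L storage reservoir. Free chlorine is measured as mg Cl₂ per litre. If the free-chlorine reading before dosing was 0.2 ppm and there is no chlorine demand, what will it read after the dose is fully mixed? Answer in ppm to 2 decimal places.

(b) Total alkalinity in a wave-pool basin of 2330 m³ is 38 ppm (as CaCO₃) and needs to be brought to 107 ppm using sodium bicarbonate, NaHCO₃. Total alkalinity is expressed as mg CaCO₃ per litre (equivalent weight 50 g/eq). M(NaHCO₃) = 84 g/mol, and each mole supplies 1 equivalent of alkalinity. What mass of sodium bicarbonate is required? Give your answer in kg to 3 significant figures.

(a) 4.03 ppm; (b) 270 kg

(a) Available chlorine delivered: 3150 g × 0.88 = 2772 g as Cl₂.
(a) Concentration rise: 2772 g / 723,000 L = 3.834 mg/L = 3.83 ppm.
(a) Final FC: 0.2 + 3.83 = 4.03 ppm.

(b) Volume: 2330 m³ = 2,330,000 L.
(b) Alkalinity to add: (107 − 38) = 69 mg/L as CaCO₃ × 2,330,000 L = 160,800 g as CaCO₃.
(b) Equivalents: 160,800 g ÷ 50 g/eq = 3215 eq.
(b) NaHCO₃ supplies 1 eq per mole → 3215 mol.
(b) Mass: 3215 mol × 84 g/mol = 270,100 g.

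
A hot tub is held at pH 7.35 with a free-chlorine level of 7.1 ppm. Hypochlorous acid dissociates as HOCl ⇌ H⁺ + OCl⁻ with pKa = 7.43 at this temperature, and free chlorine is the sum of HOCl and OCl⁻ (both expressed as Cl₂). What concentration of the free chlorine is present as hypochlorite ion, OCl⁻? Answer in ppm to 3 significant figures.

[OCl⁻]/[HOCl] = 10^(pH − pKa) = 10^(7.35 − 7.43) = 10^-0.08 = 0.8318.
Fraction as HOCl = 1 / (1 + 0.8318) = 0.5459.
OCl⁻ = (1 − 0.5459) × 7.1 ppm = 3.224 ppm.

3.22 ppm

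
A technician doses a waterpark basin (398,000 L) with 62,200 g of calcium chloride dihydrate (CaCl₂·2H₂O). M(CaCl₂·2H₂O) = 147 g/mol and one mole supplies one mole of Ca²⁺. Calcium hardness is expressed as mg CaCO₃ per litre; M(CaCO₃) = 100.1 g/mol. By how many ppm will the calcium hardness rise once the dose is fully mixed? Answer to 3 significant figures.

106 ppm

Moles of Ca²⁺: 62,200 g ÷ 147 g/mol = 423.1 mol.
As CaCO₃: 423.1 mol × 100.1 g/mol = 42,360 g.
Rise: 42,360 g / 398,000 L × 1000 = 106.4 mg/L.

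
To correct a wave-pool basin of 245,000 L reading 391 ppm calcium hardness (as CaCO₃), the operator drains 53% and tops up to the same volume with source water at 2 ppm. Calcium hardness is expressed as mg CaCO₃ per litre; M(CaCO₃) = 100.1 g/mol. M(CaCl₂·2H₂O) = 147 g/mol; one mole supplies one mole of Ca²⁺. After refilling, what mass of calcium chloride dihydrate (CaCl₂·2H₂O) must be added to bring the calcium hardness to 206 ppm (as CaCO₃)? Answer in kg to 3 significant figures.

After draining 53% and refilling: 391 × 0.47 + 2 × 0.53 = 184.83 ppm.
Deficit to target: 206 − 184.83 = 21.17 mg/L.
As CaCO₃: 21.17 mg/L × 245,000 L = 5187 g; ÷ 100.1 = 51.81 mol Ca²⁺.
Mass: 51.81 × 147 = 7617 g.

7.62 kg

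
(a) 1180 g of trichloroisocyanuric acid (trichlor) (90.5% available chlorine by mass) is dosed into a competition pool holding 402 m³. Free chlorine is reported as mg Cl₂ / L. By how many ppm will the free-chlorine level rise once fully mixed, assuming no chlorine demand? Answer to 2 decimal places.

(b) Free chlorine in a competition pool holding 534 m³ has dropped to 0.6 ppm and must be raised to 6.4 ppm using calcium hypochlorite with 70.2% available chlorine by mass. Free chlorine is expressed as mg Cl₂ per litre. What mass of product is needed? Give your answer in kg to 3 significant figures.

(a) 2.66 ppm; (b) 4.41 kg

(a) Volume: 402 m³ = 402,000 L.
(a) Available chlorine delivered: 1180 g × 0.905 = 1068 g as Cl₂.
(a) Concentration rise: 1068 g / 402,000 L = 2.656 mg/L = 2.66 ppm.

(b) Volume: 534 m³ = 534,000 L.
(b) Chlorine deficit: 6.4 − 0.6 = 5.8 ppm = 5.8 mg/L as Cl₂.
(b) Cl₂ equivalent needed: 5.8 mg/L × 534,000 L = 3,097,000 mg = 3097 g.
(b) Product at 70.2% available chlorine: 3097 / 0.702 = 4412 g.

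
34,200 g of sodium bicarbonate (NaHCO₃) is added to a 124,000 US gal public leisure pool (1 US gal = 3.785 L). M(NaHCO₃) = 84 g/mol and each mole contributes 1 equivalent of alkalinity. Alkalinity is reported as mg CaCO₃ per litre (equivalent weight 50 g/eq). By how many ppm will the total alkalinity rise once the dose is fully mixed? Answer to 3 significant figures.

43.4 ppm

Volume: 124,000 US gal × 3.785 L/gal = 469,340 L.
Moles of NaHCO₃: 34,200 g ÷ 84 g/mol = 407.1 mol → 407.1 eq of alkalinity.
As CaCO₃: 407.1 eq × 50 g/eq = 20,360 g.
Rise: 20,360 g / 469,340 L × 1000 = 43.37 mg/L.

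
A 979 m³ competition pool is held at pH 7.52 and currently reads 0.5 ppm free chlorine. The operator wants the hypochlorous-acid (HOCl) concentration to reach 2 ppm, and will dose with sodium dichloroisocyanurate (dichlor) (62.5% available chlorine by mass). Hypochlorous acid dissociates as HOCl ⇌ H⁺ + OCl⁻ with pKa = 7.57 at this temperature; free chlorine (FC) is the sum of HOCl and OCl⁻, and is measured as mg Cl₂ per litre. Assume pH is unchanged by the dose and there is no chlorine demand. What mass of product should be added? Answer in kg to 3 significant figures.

5.14 kg

Volume: 979 m³ = 979,000 L.
[OCl⁻]/[HOCl] = 10^(pH − pKa) = 10^(7.52 − 7.57) = 0.8913; fraction as HOCl = 1/(1 + 0.8913) = 0.5288.
Free chlorine required for 2 ppm HOCl: 2 / 0.5288 = 3.783 ppm.
FC to add: 3.783 − 0.5 = 3.283 mg/L as Cl₂.
Cl₂ equivalent: 3.283 mg/L × 979,000 L = 3214 g.
Product at 62.5% available Cl: 3214 / 0.625 = 5142 g.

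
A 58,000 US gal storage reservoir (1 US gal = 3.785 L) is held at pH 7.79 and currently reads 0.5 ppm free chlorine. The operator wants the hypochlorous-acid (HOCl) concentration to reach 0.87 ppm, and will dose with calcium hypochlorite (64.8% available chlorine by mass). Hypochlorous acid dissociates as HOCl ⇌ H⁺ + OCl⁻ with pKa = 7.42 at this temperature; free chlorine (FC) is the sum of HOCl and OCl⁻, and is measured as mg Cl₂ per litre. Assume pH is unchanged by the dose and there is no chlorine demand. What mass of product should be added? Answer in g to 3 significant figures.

816 g

Volume: 58,000 US gal × 3.785 L/gal = 219,530 L.
[OCl⁻]/[HOCl] = 10^(pH − pKa) = 10^(7.79 − 7.42) = 2.344; fraction as HOCl = 1/(1 + 2.344) = 0.299.
Free chlorine required for 0.87 ppm HOCl: 0.87 / 0.299 = 2.909 ppm.
FC to add: 2.909 − 0.5 = 2.409 mg/L as Cl₂.
Cl₂ equivalent: 2.409 mg/L × 219,530 L = 529 g.
Product at 64.8% available Cl: 529 / 0.648 = 816.3 g.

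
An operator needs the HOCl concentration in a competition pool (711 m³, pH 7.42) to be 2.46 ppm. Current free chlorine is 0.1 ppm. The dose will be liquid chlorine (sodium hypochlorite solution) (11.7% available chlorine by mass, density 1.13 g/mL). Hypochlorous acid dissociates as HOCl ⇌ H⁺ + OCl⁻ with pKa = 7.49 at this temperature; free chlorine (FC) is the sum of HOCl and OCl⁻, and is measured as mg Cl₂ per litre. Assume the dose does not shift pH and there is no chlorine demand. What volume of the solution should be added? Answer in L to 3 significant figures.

24.0 L

Volume: 711 m³ = 711,000 L.
[OCl⁻]/[HOCl] = 10^(pH − pKa) = 10^(7.42 − 7.49) = 0.8511; fraction as HOCl = 1/(1 + 0.8511) = 0.5402.
Free chlorine required for 2.46 ppm HOCl: 2.46 / 0.5402 = 4.554 ppm.
FC to add: 4.554 − 0.1 = 4.454 mg/L as Cl₂.
Cl₂ equivalent: 4.454 mg/L × 711,000 L = 3167 g.
Product at 11.7% available Cl: 3167 / 0.117 = 27,070 g.
Volume: 27,070 g ÷ 1.13 g/mL = 23,950 mL.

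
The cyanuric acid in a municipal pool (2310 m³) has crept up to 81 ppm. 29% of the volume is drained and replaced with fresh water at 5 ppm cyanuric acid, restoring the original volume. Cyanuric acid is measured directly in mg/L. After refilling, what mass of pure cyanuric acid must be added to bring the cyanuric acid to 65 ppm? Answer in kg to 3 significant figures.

Volume: 2310 m³ = 2,310,000 L.
After draining 29% and refilling: 81 × 0.71 + 5 × 0.29 = 58.96 ppm.
Deficit to target: 65 − 58.96 = 6.04 mg/L.
Mass: 6.04 mg/L × 2,310,000 L = 13,950 g cyanuric acid.

14.0 kg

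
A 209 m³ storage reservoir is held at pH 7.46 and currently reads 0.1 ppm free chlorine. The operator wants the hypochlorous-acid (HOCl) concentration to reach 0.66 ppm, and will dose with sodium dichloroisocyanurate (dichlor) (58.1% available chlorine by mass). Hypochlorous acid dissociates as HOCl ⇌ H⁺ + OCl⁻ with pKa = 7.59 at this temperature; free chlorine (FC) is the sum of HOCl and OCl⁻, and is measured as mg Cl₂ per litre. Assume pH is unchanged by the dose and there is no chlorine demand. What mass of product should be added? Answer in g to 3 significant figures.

Volume: 209 m³ = 209,000 L.
[OCl⁻]/[HOCl] = 10^(pH − pKa) = 10^(7.46 − 7.59) = 0.7413; fraction as HOCl = 1/(1 + 0.7413) = 0.5743.
Free chlorine required for 0.66 ppm HOCl: 0.66 / 0.5743 = 1.149 ppm.
FC to add: 1.149 − 0.1 = 1.049 mg/L as Cl₂.
Cl₂ equivalent: 1.049 mg/L × 209,000 L = 219.3 g.
Product at 58.1% available Cl: 219.3 / 0.581 = 377.4 g.

377 g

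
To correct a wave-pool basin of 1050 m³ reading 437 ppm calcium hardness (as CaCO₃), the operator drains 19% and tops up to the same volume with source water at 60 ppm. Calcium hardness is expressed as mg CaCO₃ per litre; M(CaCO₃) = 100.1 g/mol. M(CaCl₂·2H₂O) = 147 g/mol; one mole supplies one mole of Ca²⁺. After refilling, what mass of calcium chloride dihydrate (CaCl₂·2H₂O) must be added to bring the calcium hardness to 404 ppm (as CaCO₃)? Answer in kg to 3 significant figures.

59.6 kg

Volume: 1050 m³ = 1,050,000 L.
After draining 19% and refilling: 437 × 0.81 + 60 × 0.19 = 365.37 ppm.
Deficit to target: 404 − 365.37 = 38.63 mg/L.
As CaCO₃: 38.63 mg/L × 1,050,000 L = 40,560 g; ÷ 100.1 = 405.2 mol Ca²⁺.
Mass: 405.2 × 147 = 59,570 g.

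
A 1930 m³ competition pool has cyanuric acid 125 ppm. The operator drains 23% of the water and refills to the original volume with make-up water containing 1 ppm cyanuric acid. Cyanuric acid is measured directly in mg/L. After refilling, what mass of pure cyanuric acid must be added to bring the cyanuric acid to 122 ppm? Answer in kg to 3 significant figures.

Volume: 1930 m³ = 1,930,000 L.
After draining 23% and refilling: 125 × 0.77 + 1 × 0.23 = 96.48 ppm.
Deficit to target: 122 − 96.48 = 25.52 mg/L.
Mass: 25.52 mg/L × 1,930,000 L = 49,250 g cyanuric acid.

49.3 kg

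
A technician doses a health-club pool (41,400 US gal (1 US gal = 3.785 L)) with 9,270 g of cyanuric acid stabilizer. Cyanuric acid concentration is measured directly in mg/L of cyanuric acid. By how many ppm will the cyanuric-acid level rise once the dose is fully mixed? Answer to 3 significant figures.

Volume: 41,400 US gal × 3.785 L/gal = 156,699 L.
Rise: 9,270 g / 156,699 L × 1000 = 59.16 mg/L.

59.2 ppm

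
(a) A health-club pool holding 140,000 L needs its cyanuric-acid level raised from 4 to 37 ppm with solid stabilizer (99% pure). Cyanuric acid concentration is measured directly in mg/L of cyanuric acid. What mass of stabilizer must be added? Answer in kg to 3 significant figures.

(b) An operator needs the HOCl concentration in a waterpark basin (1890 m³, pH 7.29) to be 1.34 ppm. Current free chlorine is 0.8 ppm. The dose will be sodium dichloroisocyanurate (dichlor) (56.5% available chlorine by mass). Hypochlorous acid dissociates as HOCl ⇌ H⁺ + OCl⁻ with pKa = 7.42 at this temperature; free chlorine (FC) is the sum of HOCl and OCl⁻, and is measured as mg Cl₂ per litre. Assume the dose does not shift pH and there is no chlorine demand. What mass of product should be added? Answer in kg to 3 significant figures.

(a) CYA to add: (37 − 4) = 33 mg/L × 140,000 L = 4620 g cyanuric acid.
(a) At 99% purity: 4620 / 0.99 = 4667 g product.

(b) Volume: 1890 m³ = 1,890,000 L.
(b) [OCl⁻]/[HOCl] = 10^(pH − pKa) = 10^(7.29 − 7.42) = 0.7413; fraction as HOCl = 1/(1 + 0.7413) = 0.5743.
(b) Free chlorine required for 1.34 ppm HOCl: 1.34 / 0.5743 = 2.333 ppm.
(b) FC to add: 2.333 − 0.8 = 1.533 mg/L as Cl₂.
(b) Cl₂ equivalent: 1.533 mg/L × 1,890,000 L = 2898 g.
(b) Product at 56.5% available Cl: 2898 / 0.565 = 5129 g.

(a) 4.67 kg; (b) 5.13 kg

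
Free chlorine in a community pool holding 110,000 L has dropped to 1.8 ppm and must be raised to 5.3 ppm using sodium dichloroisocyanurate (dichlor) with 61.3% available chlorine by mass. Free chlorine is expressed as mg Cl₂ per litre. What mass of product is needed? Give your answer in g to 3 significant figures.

Chlorine deficit: 5.3 − 1.8 = 3.5 ppm = 3.5 mg/L as Cl₂.
Cl₂ equivalent needed: 3.5 mg/L × 110,000 L = 385,000 mg = 385 g.
Product at 61.3% available chlorine: 385 / 0.613 = 628.1 g.

628 g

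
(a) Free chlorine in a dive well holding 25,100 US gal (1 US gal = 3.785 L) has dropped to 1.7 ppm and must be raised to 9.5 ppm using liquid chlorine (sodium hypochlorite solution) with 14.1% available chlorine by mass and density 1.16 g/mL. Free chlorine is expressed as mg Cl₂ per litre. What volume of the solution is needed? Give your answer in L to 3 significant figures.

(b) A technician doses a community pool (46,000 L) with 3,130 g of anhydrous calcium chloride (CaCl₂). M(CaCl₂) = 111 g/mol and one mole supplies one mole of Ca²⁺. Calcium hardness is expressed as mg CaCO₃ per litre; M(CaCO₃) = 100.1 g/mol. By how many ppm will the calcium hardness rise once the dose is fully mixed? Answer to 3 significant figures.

(a) 4.53 L; (b) 61.4 ppm

(a) Volume: 25,100 US gal × 3.785 L/gal = 95,004 L.
(a) Chlorine deficit: 9.5 − 1.7 = 7.8 ppm = 7.8 mg/L as Cl₂.
(a) Cl₂ equivalent needed: 7.8 mg/L × 95,004 L = 741,000 mg = 741 g.
(a) Product at 14.1% available chlorine: 741 / 0.141 = 5256 g.
(a) Volume at density 1.16 g/mL: 5256 g ÷ 1.16 g/mL = 4531 mL.

(b) Moles of Ca²⁺: 3,130 g ÷ 111 g/mol = 28.2 mol.
(b) As CaCO₃: 28.2 mol × 100.1 g/mol = 2823 g.
(b) Rise: 2823 g / 46,000 L × 1000 = 61.36 mg/L.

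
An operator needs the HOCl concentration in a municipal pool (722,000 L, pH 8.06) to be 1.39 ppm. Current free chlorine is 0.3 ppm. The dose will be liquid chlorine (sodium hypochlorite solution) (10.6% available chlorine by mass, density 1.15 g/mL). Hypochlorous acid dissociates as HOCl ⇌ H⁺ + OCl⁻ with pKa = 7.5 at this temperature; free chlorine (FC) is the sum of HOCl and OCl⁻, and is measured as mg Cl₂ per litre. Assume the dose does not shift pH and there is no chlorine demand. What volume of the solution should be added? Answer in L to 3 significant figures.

36.3 L

[OCl⁻]/[HOCl] = 10^(pH − pKa) = 10^(8.06 − 7.5) = 3.631; fraction as HOCl = 1/(1 + 3.631) = 0.2159.
Free chlorine required for 1.39 ppm HOCl: 1.39 / 0.2159 = 6.437 ppm.
FC to add: 6.437 − 0.3 = 6.137 mg/L as Cl₂.
Cl₂ equivalent: 6.137 mg/L × 722,000 L = 4431 g.
Product at 10.6% available Cl: 4431 / 0.106 = 41,800 g.
Volume: 41,800 g ÷ 1.15 g/mL = 36,350 mL.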